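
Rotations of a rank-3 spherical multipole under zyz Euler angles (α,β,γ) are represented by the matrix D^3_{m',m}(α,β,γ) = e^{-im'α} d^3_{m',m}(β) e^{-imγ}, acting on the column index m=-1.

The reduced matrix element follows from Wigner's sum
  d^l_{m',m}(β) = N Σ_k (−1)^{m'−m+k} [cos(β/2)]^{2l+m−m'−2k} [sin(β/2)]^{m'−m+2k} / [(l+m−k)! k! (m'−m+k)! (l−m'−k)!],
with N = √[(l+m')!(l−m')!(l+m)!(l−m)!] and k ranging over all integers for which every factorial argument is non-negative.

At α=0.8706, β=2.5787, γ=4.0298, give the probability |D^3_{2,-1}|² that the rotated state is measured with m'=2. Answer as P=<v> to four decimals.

P=0.3582

First d^3_{2,-1}(β=2.5787), then the phase factors e^{-i(2)α} and e^{-i(-1)γ}:
With c≡cos(β/2)=0.277745 and s≡sin(β/2)=0.960655, N=[120·1·2·24]^{1/2}=75.894664
The bounds max(0,m−m')=0 and min(l+m,l−m')=1 give 2 terms
  k=0: (−1)^3·75.8947/(12)·0.2777^3·0.9607^3 = -0.120136
  k=1: (−1)^4·75.8947/(24)·0.2777^1·0.9607^5 = +0.718594
d^3_{2,-1}(2.5787) = -0.120136 +0.718594 = +0.598458
|D^3_{2,-1}|² = |d^3_{2,-1}(β)|² = (+0.598458)² = 0.358152 (the z-rotation phases have unit modulus)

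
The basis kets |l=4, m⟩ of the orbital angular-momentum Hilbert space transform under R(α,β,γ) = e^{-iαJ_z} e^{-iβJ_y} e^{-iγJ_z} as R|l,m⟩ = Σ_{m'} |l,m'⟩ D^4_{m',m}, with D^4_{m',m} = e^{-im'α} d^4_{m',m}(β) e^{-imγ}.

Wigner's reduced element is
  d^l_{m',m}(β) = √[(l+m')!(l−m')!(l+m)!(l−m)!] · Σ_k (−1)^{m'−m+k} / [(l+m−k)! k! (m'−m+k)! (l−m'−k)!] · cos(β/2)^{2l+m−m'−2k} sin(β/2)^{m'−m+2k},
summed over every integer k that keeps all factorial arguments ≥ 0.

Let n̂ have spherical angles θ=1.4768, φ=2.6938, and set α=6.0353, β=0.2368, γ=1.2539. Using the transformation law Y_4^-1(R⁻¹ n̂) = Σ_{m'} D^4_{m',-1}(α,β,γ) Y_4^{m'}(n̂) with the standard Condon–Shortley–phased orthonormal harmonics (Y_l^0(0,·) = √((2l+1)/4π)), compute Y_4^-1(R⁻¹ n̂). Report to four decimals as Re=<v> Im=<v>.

Need the full column D^4_{m',-1} for m'=−4..4 at α=6.0353, β=0.2368, γ=1.2539.
cos(β/2)=0.992999, sin(β/2)=0.118124
d^4_{-4,-1}: single k=3 term ⇒ +0.011908;  D = +0.011501+0.003089i
d^4_{-3,-1}: k∈[2..3] ⇒ +0.106178 -0.002504 = +0.103674;  D = +0.090469+0.050633i
d^4_{-2,-1}: k∈[1..3] ⇒ +0.477105 -0.033757 +0.000318 = +0.443667;  D = +0.322157+0.305050i
d^4_{-1,-1}: k∈[0..3] ⇒ +0.945345 -0.200658 +0.005679 -0.000027 = +0.750338;  D = +0.401605+0.633815i
d^4_{0,-1}: k∈[0..3] ⇒ -0.502913 +0.042699 -0.000604 +0.000001 = -0.460817;  D = -0.143599-0.437871i
d^4_{1,-1}: k∈[0..3] ⇒ +0.133772 -0.005679 +0.000040 -0.000000 = +0.128133;  D = +0.008836+0.127828i
d^4_{2,-1}: k∈[0..2] ⇒ -0.022504 +0.000478 -0.000001 = -0.022028;  D = +0.003919-0.021677i
d^4_{3,-1}: k∈[0..1] ⇒ +0.002504 -0.000021 = +0.002483;  D = -0.001028+0.002260i
d^4_{4,-1}: single k=0 term ⇒ -0.000169;  D = +0.000105-0.000132i
Y_4^{m'}(θ=1.4768,φ=2.6938) and Σ D·Y over m':
  (+0.0115+0.0031i)·(-0.0950+0.4243i)  (+0.0905+0.0506i)·(-0.0261-0.1129i)  (+0.3222+0.3050i)·(-0.1945-0.2429i)  (+0.4016+0.6338i)·(+0.1171+0.0562i)  (-0.1436-0.4379i)·(+0.2897+0.0000i)  (+0.0088+0.1278i)·(-0.1171+0.0562i)  (+0.0039-0.0217i)·(-0.1945+0.2429i)  (-0.0010+0.0023i)·(+0.0261-0.1129i)  (+0.0001-0.0001i)·(-0.0950-0.4243i)
Y_4^-1(R⁻¹ n̂) = -0.021398-0.183726i

Re=-0.0214 Im=-0.1837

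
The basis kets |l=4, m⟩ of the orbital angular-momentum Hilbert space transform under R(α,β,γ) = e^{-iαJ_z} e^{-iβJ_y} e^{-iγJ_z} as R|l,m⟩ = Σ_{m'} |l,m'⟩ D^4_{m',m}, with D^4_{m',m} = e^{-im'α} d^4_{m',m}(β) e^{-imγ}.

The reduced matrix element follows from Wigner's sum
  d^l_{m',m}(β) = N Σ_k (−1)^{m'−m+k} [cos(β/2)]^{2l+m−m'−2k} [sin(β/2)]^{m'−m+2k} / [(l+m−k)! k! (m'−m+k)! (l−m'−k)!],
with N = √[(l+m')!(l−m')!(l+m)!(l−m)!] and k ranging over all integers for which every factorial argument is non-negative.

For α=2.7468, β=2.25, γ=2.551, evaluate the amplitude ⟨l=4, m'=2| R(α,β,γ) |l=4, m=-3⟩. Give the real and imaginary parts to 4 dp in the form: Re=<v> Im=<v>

Re=-0.1373 Im=0.2057

First d^4_{2,-3}(β=2.25), then the phase factors e^{-i(2)α} and e^{-i(-3)γ}:
c=cos(2.25/2)=0.431177, s=sin(2.25/2)=0.902268; N=√[720·2·1·5040]=2693.993318
The bounds max(0,m−m')=0 and min(l+m,l−m')=1 give 2 terms
  k=0: (−1)^5·2693.9933/(240)·0.4312^3·0.9023^5 = -0.538056
  k=1: (−1)^6·2693.9933/(720)·0.4312^1·0.9023^7 = +0.785356
d^4_{2,-3}(2.25) = -0.538056 +0.785356 = +0.247300
D = (+0.704140+0.710061i)·(+0.247300)·(+0.199631+0.979871i) = -0.137301+0.205684i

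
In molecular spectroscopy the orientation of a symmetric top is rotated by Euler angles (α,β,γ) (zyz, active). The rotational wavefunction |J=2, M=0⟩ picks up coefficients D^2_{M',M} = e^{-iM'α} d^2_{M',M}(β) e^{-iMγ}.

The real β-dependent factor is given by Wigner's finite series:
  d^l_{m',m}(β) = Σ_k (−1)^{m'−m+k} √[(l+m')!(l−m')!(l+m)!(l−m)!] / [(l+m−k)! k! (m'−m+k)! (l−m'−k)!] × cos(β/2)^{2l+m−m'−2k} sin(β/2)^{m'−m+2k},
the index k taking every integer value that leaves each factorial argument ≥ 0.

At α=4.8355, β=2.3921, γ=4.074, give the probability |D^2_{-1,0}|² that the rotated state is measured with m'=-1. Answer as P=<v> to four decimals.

P=0.3731

D^2_{-1,0}(4.8355,2.3921,4.074) = e^{-i·-1·4.8355}·d^2_{-1,0}(2.3921)·e^{-i·0·4.074}. Compute d first:
With c≡cos(β/2)=0.366036 and s≡sin(β/2)=0.930601, N=[1·6·2·2]^{1/2}=4.898979
Admissible k: 1..2 (factorial args all ≥0)
  k=1: (−1)^0·4.8990/(2)·0.3660^3·0.9306^1 = +0.111792
  k=2: (−1)^1·4.8990/(2)·0.3660^1·0.9306^3 = -0.722586
d^2_{-1,0}(2.3921) = +0.111792 -0.722586 = -0.610794
|D^2_{-1,0}|² = |d^2_{-1,0}(β)|² = (-0.610794)² = 0.373070 (the z-rotation phases have unit modulus)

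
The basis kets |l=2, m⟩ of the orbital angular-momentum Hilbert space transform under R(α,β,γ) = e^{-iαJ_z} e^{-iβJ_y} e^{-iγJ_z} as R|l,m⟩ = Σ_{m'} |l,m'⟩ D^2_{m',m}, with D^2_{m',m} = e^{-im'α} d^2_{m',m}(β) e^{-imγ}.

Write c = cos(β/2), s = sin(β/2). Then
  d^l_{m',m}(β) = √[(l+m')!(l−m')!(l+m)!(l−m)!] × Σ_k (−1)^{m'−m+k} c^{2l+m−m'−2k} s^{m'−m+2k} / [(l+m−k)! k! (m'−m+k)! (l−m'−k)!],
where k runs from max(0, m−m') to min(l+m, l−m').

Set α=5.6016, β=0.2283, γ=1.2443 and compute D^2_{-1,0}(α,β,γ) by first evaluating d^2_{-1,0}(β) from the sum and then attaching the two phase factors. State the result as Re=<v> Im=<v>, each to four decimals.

Split into d^2_{-1,0}(β=0.2283) × two z-phases.
With c≡cos(β/2)=0.993492 and s≡sin(β/2)=0.113902, N=[1·6·2·2]^{1/2}=4.898979
Admissible k: 1..2 (factorial args all ≥0)
  k=1: (−1)^0·4.8990/(2)·0.9935^3·0.1139^1 = +0.273591
  k=2: (−1)^1·4.8990/(2)·0.9935^1·0.1139^3 = -0.003596
d^2_{-1,0}(0.2283) = +0.273591 -0.003596 = +0.269994
D = (+0.776575-0.630025i)·(+0.269994)·(+1.000000+0.000000i) = +0.209671-0.170103i

Re=0.2097 Im=-0.1701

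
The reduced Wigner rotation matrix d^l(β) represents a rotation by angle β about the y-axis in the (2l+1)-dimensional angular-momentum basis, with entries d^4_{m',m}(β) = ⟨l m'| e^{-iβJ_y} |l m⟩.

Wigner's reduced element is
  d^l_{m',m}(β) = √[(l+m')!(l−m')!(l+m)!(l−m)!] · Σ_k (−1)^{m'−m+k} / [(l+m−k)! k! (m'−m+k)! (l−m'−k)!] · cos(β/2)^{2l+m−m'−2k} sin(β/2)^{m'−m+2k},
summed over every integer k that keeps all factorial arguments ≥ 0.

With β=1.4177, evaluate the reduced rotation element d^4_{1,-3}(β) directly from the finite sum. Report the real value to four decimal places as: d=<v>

d=0.4408

d^4_{1,-3}(β=1.4177) via Wigner's sum:
With c≡cos(β/2)=0.759111 and s≡sin(β/2)=0.650961, N=[120·6·1·5040]^{1/2}=1904.940944
k: max(0,(-3)−(1))=0 … min(4+(-3),4−(1))=1
  k=0: (−1)^4·1904.9409/(144)·0.7591^4·0.6510^4 = +0.788789
  k=1: (−1)^5·1904.9409/(240)·0.7591^2·0.6510^6 = -0.348026
d^4_{1,-3}(1.4177) = +0.788789 -0.348026 = +0.440763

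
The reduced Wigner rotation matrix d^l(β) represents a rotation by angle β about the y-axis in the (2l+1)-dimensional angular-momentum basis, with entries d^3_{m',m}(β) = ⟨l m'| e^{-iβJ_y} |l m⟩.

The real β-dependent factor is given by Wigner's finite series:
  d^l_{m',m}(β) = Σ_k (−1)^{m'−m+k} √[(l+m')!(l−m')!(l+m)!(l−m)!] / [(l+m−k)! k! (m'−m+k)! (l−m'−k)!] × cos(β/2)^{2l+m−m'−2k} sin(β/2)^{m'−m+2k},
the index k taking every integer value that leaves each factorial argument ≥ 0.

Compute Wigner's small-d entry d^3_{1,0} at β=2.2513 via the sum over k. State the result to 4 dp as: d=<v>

d^3_{1,0}(β=2.2513) via Wigner's sum:
c=cos(2.2513/2)=0.430590, s=sin(2.2513/2)=0.902548; N=√[24·2·6·6]=41.569219
The bounds max(0,m−m')=0 and min(l+m,l−m')=2 give 3 terms
  k=0: (−1)^1·41.5692/(12)·0.4306^5·0.9025^1 = -0.046279
  k=1: (−1)^2·41.5692/(4)·0.4306^3·0.9025^3 = +0.609978
  k=2: (−1)^3·41.5692/(12)·0.4306^1·0.9025^5 = -0.893316
d^3_{1,0}(2.2513) = -0.046279 +0.609978 -0.893316 = -0.329617

d=-0.3296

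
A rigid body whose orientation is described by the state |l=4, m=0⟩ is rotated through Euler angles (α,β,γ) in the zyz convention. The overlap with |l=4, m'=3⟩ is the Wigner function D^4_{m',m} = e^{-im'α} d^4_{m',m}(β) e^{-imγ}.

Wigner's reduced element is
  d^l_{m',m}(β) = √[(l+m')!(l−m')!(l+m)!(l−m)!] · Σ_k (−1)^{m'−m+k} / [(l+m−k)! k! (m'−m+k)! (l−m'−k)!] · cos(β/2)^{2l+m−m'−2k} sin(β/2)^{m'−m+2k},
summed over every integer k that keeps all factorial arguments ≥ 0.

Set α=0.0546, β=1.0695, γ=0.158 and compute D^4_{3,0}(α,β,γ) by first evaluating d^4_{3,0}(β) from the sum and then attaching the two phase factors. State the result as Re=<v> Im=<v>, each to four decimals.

Re=-0.4729 Im=0.0782

Split into d^4_{3,0}(β=1.0695) × two z-phases.
With c≡cos(β/2)=0.860396 and s≡sin(β/2)=0.509626, N=[5040·1·24·24]^{1/2}=1703.830978
Admissible k: 0..1 (factorial args all ≥0)
  k=0: (−1)^3·1703.8310/(144)·0.8604^5·0.5096^3 = -0.738432
  k=1: (−1)^4·1703.8310/(144)·0.8604^3·0.5096^5 = +0.259070
d^4_{3,0}(1.0695) = -0.738432 +0.259070 = -0.479362
D = (+0.986615-0.163069i)·(-0.479362)·(+1.000000+0.000000i) = -0.472946+0.078169i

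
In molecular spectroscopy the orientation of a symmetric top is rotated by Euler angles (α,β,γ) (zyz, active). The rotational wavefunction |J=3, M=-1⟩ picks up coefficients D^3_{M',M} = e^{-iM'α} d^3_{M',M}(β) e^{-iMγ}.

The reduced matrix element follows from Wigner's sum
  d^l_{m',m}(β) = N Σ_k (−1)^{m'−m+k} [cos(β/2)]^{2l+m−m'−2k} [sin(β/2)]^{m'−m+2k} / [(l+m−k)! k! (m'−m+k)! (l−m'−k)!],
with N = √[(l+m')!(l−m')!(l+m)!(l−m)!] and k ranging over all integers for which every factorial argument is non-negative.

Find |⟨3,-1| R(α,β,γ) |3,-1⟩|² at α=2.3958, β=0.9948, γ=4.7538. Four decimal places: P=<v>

D^3_{-1,-1}(2.3958,0.9948,4.7538) = e^{-i·-1·2.3958}·d^3_{-1,-1}(0.9948)·e^{-i·-1·4.7538}. Compute d first:
c=cos(0.9948/2)=0.878826, s=sin(0.9948/2)=0.477142; N=√[2·24·2·24]=48.000000
Admissible k: 0..2 (factorial args all ≥0)
  k=0: (−1)^0·48.0000/(48)·0.8788^6·0.4771^0 = +0.460699
  k=1: (−1)^1·48.0000/(6)·0.8788^4·0.4771^2 = -1.086419
  k=2: (−1)^2·48.0000/(8)·0.8788^2·0.4771^4 = +0.240186
d^3_{-1,-1}(0.9948) = +0.460699 -1.086419 +0.240186 = -0.385533
|D^3_{-1,-1}|² = |d^3_{-1,-1}(β)|² = (-0.385533)² = 0.148636 (the z-rotation phases have unit modulus)

P=0.1486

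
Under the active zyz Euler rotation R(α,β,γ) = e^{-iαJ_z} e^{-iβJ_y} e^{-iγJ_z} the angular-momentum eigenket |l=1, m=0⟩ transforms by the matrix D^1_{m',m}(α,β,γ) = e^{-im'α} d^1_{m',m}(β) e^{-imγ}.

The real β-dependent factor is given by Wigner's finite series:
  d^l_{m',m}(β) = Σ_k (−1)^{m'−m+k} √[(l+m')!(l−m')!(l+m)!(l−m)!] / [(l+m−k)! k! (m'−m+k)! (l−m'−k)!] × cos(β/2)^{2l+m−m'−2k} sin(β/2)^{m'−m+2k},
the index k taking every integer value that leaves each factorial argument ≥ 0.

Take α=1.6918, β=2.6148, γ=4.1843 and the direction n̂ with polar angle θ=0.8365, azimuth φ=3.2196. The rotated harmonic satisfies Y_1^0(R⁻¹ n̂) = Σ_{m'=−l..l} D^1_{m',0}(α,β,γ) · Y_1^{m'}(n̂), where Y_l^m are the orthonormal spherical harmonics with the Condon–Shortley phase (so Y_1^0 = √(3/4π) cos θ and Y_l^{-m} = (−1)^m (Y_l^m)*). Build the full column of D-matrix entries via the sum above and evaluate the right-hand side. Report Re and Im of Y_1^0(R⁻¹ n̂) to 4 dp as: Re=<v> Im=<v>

Need the full column D^1_{m',0} for m'=−1..1 at α=1.6918, β=2.6148, γ=4.1843.
cos(β/2)=0.260361, sin(β/2)=0.965511
d^1_{-1,0}: single k=1 term ⇒ +0.355507;  D = -0.042913+0.352908i
d^1_{0,0}: k∈[0..1] ⇒ +0.067788 -0.932212 = -0.864424;  D = -0.864424+0.000000i
d^1_{1,0}: single k=0 term ⇒ -0.355507;  D = +0.042913+0.352908i
Y_1^{m'}(θ=0.8365,φ=3.2196) and Σ D·Y over m':
  (-0.0429+0.3529i)·(-0.2557+0.0200i)  (-0.8644+0.0000i)·(+0.3274+0.0000i)  (+0.0429+0.3529i)·(+0.2557+0.0200i)
Y_1^0(R⁻¹ n̂) = -0.275171+0.000000i

Re=-0.2752 Im=0.0000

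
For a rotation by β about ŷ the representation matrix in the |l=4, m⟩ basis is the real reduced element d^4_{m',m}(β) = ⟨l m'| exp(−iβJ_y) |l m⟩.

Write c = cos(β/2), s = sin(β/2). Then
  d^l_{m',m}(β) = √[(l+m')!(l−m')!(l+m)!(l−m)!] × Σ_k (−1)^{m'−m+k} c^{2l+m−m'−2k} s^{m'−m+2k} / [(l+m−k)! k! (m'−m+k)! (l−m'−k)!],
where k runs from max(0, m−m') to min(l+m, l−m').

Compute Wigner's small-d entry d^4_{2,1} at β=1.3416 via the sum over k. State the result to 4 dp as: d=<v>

d^4_{2,1}(β=1.3416) via Wigner's sum:
c=cos(1.3416/2)=0.783325, s=sin(1.3416/2)=0.621613; N=√[720·2·120·6]=1018.233765
k∈{0,1,2} keeps every argument non-negative
  k=0: (−1)^1·1018.2338/(240)·0.7833^7·0.6216^1 = -0.477253
  k=1: (−1)^2·1018.2338/(48)·0.7833^5·0.6216^3 = +1.502710
  k=2: (−1)^3·1018.2338/(72)·0.7833^3·0.6216^5 = -0.630871
d^4_{2,1}(1.3416) = -0.477253 +1.502710 -0.630871 = +0.394586

d=0.3946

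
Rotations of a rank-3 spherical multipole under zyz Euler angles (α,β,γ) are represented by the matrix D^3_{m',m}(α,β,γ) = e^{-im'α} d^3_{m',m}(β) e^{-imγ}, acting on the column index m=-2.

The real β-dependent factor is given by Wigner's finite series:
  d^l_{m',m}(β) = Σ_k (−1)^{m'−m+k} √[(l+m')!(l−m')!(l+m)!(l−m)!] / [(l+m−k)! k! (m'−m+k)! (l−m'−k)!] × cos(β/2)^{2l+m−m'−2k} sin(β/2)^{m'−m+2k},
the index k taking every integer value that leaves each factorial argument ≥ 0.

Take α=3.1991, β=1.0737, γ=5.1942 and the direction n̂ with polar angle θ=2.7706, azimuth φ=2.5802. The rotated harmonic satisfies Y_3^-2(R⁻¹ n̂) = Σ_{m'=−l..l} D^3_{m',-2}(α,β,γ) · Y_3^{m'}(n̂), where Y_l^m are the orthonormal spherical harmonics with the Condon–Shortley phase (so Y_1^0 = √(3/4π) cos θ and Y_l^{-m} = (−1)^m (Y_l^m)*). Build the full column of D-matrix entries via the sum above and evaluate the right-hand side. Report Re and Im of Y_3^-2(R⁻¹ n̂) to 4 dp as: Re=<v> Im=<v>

Need the full column D^3_{m',-2} for m'=−3..3 at α=3.1991, β=1.0737, γ=5.1942.
cos(β/2)=0.859324, sin(β/2)=0.511432
d^3_{-3,-2}: single k=1 term ⇒ +0.587013;  D = +0.247188+0.532431i
d^3_{-2,-2}: k∈[0..1] ⇒ +0.402663 -0.713137 = -0.310474;  D = +0.146708+0.273625i
d^3_{-1,-2}: k∈[0..1] ⇒ -0.757831 +0.536863 = -0.220968;  D = -0.115434-0.188419i
d^3_{0,-2}: k∈[0..1] ⇒ +0.781202 -0.276710 = +0.504492;  D = -0.287838-0.414321i
d^3_{1,-2}: k∈[0..1] ⇒ -0.536863 +0.095081 = -0.441782;  D = -0.272495-0.347732i
d^3_{2,-2}: k∈[0..1] ⇒ +0.252601 -0.017895 = +0.234706;  D = -0.155147-0.176114i
d^3_{3,-2}: single k=0 term ⇒ -0.073650;  D = -0.051780-0.052374i
Y_3^{m'}(θ=2.7706,φ=2.5802) and Σ D·Y over m':
  (+0.2472+0.5324i)·(+0.0022-0.0198i)  (+0.1467+0.2736i)·(-0.0542-0.1128i)  (-0.1154-0.1884i)·(-0.3316-0.2085i)  (-0.2878-0.4143i)·(-0.4670+0.0000i)  (-0.2725-0.3477i)·(+0.3316-0.2085i)  (-0.1551-0.1761i)·(-0.0542+0.1128i)  (-0.0518-0.0524i)·(-0.0022-0.0198i)
Y_3^-2(R⁻¹ n̂) = +0.031917+0.179670i

Re=0.0319 Im=0.1797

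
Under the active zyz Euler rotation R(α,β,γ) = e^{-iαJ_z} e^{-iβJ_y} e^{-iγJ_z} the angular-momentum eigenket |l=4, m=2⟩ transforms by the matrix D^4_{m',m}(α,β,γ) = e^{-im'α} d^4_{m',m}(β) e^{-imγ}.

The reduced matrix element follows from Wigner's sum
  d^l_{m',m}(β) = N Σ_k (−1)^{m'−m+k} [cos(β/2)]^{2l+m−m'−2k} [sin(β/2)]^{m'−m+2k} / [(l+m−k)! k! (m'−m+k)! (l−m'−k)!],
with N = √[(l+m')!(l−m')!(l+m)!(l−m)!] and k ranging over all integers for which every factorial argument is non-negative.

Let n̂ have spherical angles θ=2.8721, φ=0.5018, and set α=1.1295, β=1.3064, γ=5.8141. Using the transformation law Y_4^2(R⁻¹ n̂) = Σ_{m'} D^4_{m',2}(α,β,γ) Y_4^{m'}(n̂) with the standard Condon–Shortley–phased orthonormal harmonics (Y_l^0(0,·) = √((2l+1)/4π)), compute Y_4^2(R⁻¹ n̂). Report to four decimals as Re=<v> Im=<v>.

Need the full column D^4_{m',2} for m'=−4..4 at α=1.1295, β=1.3064, γ=5.8141.
cos(β/2)=0.794143, sin(β/2)=0.607731
d^4_{-4,2}: single k=6 term ⇒ +0.168130;  D = +0.113836-0.123729i
d^4_{-3,2}: k∈[5..6] ⇒ +0.466056 -0.090979 = +0.375077;  D = -0.141113-0.347519i
d^4_{-2,2}: k∈[4..6] ⇒ +0.813826 -0.381282 +0.018608 = +0.451151;  D = -0.450455-0.025061i
d^4_{-1,2}: k∈[3..5] ⇒ +1.002634 -0.880762 +0.103161 = +0.225033;  D = -0.107269+0.197821i
d^4_{0,2}: k∈[2..4] ⇒ +0.878894 -1.372556 +0.301430 = -0.192232;  D = -0.113660-0.155031i
d^4_{1,2}: k∈[1..3] ⇒ +0.513616 -1.503952 +0.587175 = -0.403160;  D = -0.395803+0.076667i
d^4_{2,2}: k∈[0..2] ⇒ +0.158194 -1.111723 +0.813826 = -0.139703;  D = -0.034559+0.135361i
d^4_{3,2}: k∈[0..1] ⇒ -0.452967 +0.795816 = +0.342849;  D = -0.264145-0.218570i
d^4_{4,2}: single k=0 term ⇒ +0.490224;  D = -0.443898+0.208023i
Y_4^{m'}(θ=2.8721,φ=0.5018) and Σ D·Y over m':
  (+0.1138-0.1237i)·(-0.0009-0.0020i)  (-0.1411-0.3475i)·(-0.0015+0.0227i)  (-0.4505-0.0251i)·(+0.0701-0.1101i)  (-0.1073+0.1978i)·(-0.3730+0.2046i)  (-0.1137-0.1550i)·(+0.5649+0.0000i)  (-0.3958+0.0767i)·(+0.3730+0.2046i)  (-0.0346+0.1354i)·(+0.0701+0.1101i)  (-0.2641-0.2186i)·(+0.0015+0.0227i)  (-0.4439+0.2080i)·(-0.0009+0.0020i)
Y_4^2(R⁻¹ n̂) = -0.267332-0.192412i

Re=-0.2673 Im=-0.1924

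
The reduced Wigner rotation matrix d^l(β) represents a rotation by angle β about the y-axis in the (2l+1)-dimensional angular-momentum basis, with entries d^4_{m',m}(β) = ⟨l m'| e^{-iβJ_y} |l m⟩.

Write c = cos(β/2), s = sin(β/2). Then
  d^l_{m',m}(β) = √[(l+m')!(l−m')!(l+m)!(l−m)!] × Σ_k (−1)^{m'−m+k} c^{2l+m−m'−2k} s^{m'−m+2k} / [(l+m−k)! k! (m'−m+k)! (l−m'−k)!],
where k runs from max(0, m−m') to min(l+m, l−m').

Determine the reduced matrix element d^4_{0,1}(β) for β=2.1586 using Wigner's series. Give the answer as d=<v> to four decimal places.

d^4_{0,1}(β=2.1586) via Wigner's sum:
With c≡cos(β/2)=0.471946 and s≡sin(β/2)=0.881628, N=[24·24·120·6]^{1/2}=643.987578
k: max(0,(1)−(0))=1 … min(4+(1),4−(0))=4
  k=1: (−1)^0·643.9876/(144)·0.4719^7·0.8816^1 = +0.020561
  k=2: (−1)^1·643.9876/(24)·0.4719^5·0.8816^3 = -0.430508
  k=3: (−1)^2·643.9876/(24)·0.4719^3·0.8816^5 = +1.502340
  k=4: (−1)^3·643.9876/(144)·0.4719^1·0.8816^7 = -0.873783
d^4_{0,1}(2.1586) = +0.020561 -0.430508 +1.502340 -0.873783 = +0.218610

d=0.2186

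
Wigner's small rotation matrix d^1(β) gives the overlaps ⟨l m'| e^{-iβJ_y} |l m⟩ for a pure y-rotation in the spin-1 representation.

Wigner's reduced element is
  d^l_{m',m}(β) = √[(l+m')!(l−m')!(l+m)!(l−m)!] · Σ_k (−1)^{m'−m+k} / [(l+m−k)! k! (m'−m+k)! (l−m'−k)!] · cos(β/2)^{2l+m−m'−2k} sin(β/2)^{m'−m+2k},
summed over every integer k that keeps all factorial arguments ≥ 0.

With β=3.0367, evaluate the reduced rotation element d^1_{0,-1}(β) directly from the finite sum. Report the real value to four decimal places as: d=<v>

d^1_{0,-1}(β=3.0367) via Wigner's sum:
c=cos(3.0367/2)=0.052422, s=sin(3.0367/2)=0.998625; N=√[1·1·1·2]=1.414214
k∈{0} keeps every argument non-negative
  k=0: (−1)^1·1.4142/(1)·0.0524^1·0.9986^1 = -0.074034
d^1_{0,-1}(3.0367) = -0.074034

d=-0.0740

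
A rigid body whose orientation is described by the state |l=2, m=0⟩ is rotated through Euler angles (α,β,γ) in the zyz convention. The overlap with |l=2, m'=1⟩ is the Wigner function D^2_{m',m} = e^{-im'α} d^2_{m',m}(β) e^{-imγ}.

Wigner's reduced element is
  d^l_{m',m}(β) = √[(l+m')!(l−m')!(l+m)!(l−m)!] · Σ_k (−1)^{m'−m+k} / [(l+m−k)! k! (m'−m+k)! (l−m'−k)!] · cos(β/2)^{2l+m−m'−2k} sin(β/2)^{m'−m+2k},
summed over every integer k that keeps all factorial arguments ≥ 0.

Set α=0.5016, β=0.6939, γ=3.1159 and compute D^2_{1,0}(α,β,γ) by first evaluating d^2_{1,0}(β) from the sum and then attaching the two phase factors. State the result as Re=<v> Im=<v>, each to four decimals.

Re=-0.5280 Im=0.2895

First d^2_{1,0}(β=0.6939), then the phase factors e^{-i(1)α} and e^{-i(0)γ}:
With c≡cos(β/2)=0.940414 and s≡sin(β/2)=0.340031, N=[6·1·2·2]^{1/2}=4.898979
Admissible k: 0..1 (factorial args all ≥0)
  k=0: (−1)^1·4.8990/(2)·0.9404^3·0.3400^1 = -0.692711
  k=1: (−1)^2·4.8990/(2)·0.9404^1·0.3400^3 = +0.090563
d^2_{1,0}(0.6939) = -0.692711 +0.090563 = -0.602148
D = (+0.876814-0.480829i)·(-0.602148)·(+1.000000+0.000000i) = -0.527972+0.289530i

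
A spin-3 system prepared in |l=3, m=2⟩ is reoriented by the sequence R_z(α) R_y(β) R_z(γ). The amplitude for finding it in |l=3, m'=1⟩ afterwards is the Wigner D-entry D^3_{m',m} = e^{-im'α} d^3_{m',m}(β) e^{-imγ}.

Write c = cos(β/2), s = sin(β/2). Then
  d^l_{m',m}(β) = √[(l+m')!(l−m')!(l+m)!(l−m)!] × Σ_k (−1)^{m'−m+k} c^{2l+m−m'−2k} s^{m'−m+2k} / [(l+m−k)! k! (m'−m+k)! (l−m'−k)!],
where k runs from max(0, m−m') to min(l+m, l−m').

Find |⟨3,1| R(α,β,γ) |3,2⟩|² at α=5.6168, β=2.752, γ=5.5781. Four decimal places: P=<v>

P=0.0018

Split into d^3_{1,2}(β=2.752) × two z-phases.
With c≡cos(β/2)=0.193567 and s≡sin(β/2)=0.981087, N=[24·2·120·1]^{1/2}=75.894664
k: max(0,(2)−(1))=1 … min(3+(2),3−(1))=2
  k=1: (−1)^0·75.8947/(24)·0.1936^5·0.9811^1 = +0.000843
  k=2: (−1)^1·75.8947/(12)·0.1936^3·0.9811^3 = -0.043316
d^3_{1,2}(2.752) = +0.000843 -0.043316 = -0.042473
|D^3_{1,2}|² = |d^3_{1,2}(β)|² = (-0.042473)² = 0.001804 (the z-rotation phases have unit modulus)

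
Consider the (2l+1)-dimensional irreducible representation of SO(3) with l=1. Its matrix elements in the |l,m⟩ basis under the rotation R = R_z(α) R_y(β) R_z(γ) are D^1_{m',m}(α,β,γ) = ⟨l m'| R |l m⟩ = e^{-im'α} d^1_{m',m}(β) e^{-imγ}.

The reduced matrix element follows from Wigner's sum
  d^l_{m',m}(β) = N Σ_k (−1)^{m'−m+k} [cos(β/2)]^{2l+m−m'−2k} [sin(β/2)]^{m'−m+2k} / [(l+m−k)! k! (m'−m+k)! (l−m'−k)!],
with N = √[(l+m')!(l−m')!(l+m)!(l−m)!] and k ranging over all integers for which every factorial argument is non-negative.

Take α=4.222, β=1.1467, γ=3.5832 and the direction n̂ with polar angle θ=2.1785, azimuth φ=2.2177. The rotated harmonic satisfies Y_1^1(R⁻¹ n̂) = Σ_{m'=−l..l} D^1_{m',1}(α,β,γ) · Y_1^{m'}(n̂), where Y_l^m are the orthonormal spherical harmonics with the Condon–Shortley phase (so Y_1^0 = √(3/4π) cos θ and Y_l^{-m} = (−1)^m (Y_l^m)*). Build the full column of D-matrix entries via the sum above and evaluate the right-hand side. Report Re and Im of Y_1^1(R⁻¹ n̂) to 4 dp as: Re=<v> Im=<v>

Re=0.0082 Im=-0.2886

Need the full column D^1_{m',1} for m'=−1..1 at α=4.222, β=1.1467, γ=3.5832.
cos(β/2)=0.840088, sin(β/2)=0.542449
d^1_{-1,1}: single k=2 term ⇒ +0.294251;  D = +0.236228+0.175442i
d^1_{0,1}: single k=1 term ⇒ +0.644465;  D = -0.582639+0.275440i
d^1_{1,1}: single k=0 term ⇒ +0.705749;  D = +0.034414-0.704909i
Y_1^{m'}(θ=2.1785,φ=2.2177) and Σ D·Y over m':
  (+0.2362+0.1754i)·(-0.1710-0.2263i)  (-0.5826+0.2754i)·(-0.2790+0.0000i)  (+0.0344-0.7049i)·(+0.1710-0.2263i)
Y_1^1(R⁻¹ n̂) = +0.008212-0.288597i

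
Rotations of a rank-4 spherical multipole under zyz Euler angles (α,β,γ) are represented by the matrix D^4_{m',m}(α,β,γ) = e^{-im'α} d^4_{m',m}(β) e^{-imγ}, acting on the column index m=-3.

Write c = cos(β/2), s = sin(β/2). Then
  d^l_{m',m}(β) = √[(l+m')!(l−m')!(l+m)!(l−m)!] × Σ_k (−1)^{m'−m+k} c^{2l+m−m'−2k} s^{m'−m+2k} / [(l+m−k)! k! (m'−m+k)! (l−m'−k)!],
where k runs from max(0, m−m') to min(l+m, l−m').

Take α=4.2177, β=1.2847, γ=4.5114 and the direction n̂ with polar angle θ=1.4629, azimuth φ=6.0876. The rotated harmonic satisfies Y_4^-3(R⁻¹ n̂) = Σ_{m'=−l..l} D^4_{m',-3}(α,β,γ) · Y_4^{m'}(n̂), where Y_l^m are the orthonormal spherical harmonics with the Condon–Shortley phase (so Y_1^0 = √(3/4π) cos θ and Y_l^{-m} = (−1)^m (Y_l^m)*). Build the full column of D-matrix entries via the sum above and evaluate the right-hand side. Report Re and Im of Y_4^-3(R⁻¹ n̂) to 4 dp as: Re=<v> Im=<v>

Need the full column D^4_{m',-3} for m'=−4..4 at α=4.2177, β=1.2847, γ=4.5114.
cos(β/2)=0.800690, sin(β/2)=0.599079
d^4_{-4,-3}: single k=1 term ⇒ +0.357503;  D = +0.189861-0.302921i
d^4_{-3,-3}: k∈[0..1] ⇒ +0.168934 -0.661992 = -0.493058;  D = -0.243379-0.428804i
d^4_{-2,-3}: k∈[0..1] ⇒ -0.472933 +0.794254 = +0.321321;  D = -0.321247+0.006923i
d^4_{-1,-3}: k∈[0..1] ⇒ +0.750628 -0.700346 = +0.050283;  D = +0.022913-0.044759i
d^4_{0,-3}: k∈[0..1] ⇒ -0.837217 +0.468681 = -0.368537;  D = -0.208993-0.303548i
d^4_{1,-3}: k∈[0..1] ⇒ +0.700346 -0.235235 = +0.465110;  D = -0.462387+0.050263i
d^4_{2,-3}: k∈[0..1] ⇒ -0.444629 +0.082969 = -0.361660;  D = -0.136298+0.334994i
d^4_{3,-3}: k∈[0..1] ⇒ +0.207458 -0.016591 = +0.190867;  D = +0.121449+0.147242i
d^4_{4,-3}: single k=0 term ⇒ -0.062719;  D = +0.061530-0.012153i
Y_4^{m'}(θ=1.4629,φ=6.0876) and Σ D·Y over m':
  (+0.1899-0.3029i)·(+0.3066+0.3048i)  (-0.2434-0.4288i)·(+0.1103+0.0733i)  (-0.3212+0.0069i)·(-0.2809-0.1158i)  (+0.0229-0.0448i)·(-0.1450-0.0287i)  (-0.2090-0.3035i)·(+0.2811+0.0000i)  (-0.4624+0.0503i)·(+0.1450-0.0287i)  (-0.1363+0.3350i)·(-0.2809+0.1158i)  (+0.1214+0.1472i)·(-0.1103+0.0733i)  (+0.0615-0.0122i)·(+0.3066-0.3048i)
Y_4^-3(R⁻¹ n̂) = +0.107656-0.263493i

Re=0.1077 Im=-0.2635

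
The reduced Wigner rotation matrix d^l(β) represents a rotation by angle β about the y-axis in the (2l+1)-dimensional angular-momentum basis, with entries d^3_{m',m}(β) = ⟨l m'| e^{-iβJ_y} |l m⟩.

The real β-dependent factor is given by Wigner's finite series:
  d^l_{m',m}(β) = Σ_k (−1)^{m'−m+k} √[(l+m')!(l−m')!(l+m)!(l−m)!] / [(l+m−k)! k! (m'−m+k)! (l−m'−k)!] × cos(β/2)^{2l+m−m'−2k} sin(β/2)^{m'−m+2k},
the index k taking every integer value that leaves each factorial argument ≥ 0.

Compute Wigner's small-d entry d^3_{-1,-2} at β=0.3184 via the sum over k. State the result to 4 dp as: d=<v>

d=-0.4462

d^3_{-1,-2}(β=0.3184) via Wigner's sum:
c=cos(0.3184/2)=0.987354, s=sin(0.3184/2)=0.158528; N=√[2·24·1·120]=75.894664
k: max(0,(-2)−(-1))=0 … min(3+(-2),3−(-1))=1
  k=0: (−1)^1·75.8947/(24)·0.9874^5·0.1585^1 = -0.470405
  k=1: (−1)^2·75.8947/(12)·0.9874^3·0.1585^3 = +0.024253
d^3_{-1,-2}(0.3184) = -0.470405 +0.024253 = -0.446152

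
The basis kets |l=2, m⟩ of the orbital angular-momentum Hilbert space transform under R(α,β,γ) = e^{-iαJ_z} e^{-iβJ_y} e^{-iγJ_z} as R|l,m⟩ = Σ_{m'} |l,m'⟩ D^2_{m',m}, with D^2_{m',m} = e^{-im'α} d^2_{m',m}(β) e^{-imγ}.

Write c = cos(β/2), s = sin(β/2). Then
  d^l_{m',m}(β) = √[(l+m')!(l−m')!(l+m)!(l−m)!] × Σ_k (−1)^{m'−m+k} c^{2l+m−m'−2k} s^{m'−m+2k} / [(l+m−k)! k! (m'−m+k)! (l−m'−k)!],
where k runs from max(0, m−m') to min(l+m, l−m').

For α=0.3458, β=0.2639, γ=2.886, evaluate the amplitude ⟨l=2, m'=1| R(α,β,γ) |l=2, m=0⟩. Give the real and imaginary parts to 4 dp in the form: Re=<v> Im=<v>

Re=-0.2902 Im=0.1045

D^2_{1,0}(0.3458,0.2639,2.886) = e^{-i·1·0.3458}·d^2_{1,0}(0.2639)·e^{-i·0·2.886}. Compute d first:
c=cos(0.2639/2)=0.991307, s=sin(0.2639/2)=0.131567; N=√[6·1·2·2]=4.898979
The bounds max(0,m−m')=0 and min(l+m,l−m')=1 give 2 terms
  k=0: (−1)^1·4.8990/(2)·0.9913^3·0.1316^1 = -0.313942
  k=1: (−1)^2·4.8990/(2)·0.9913^1·0.1316^3 = +0.005530
d^2_{1,0}(0.2639) = -0.313942 +0.005530 = -0.308412
Attach z-rotation phases: D = e^{-i(1)(0.3458)}·(-0.308412)·e^{-i(0)(2.886)} = -0.290155+0.104536i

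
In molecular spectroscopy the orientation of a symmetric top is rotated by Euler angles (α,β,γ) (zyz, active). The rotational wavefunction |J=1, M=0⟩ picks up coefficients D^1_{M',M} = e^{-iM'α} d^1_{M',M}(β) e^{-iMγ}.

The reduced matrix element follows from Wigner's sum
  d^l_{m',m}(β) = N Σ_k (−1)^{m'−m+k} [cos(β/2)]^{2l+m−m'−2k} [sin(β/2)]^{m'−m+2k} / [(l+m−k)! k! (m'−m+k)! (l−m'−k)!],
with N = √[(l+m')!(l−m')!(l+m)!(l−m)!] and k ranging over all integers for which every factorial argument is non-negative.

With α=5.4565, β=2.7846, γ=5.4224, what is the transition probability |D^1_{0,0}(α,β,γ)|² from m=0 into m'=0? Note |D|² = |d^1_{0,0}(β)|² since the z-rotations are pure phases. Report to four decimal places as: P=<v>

P=0.8779

Split into d^1_{0,0}(β=2.7846) × two z-phases.
Half-angle: c=0.177550, s=0.984112. N=√(1·1·1·1)=1.000000
The bounds max(0,m−m')=0 and min(l+m,l−m')=1 give 2 terms
  k=0: (−1)^0·1.0000/(1)·0.1775^2·0.9841^0 = +0.031524
  k=1: (−1)^1·1.0000/(1)·0.1775^0·0.9841^2 = -0.968476
d^1_{0,0}(2.7846) = +0.031524 -0.968476 = -0.936952
|D^1_{0,0}|² = |d^1_{0,0}(β)|² = (-0.936952)² = 0.877879 (the z-rotation phases have unit modulus)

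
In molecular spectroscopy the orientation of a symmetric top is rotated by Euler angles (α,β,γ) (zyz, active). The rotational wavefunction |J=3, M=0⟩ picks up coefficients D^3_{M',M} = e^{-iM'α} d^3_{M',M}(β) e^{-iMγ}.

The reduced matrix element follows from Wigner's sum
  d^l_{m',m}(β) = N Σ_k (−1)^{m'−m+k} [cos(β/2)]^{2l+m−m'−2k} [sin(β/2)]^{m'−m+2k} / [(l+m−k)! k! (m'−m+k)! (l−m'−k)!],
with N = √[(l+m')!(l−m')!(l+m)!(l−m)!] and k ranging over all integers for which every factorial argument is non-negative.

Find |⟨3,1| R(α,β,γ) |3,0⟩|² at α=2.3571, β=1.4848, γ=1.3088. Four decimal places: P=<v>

P=0.1726

Split into d^3_{1,0}(β=1.4848) × two z-phases.
c=cos(1.4848/2)=0.736848, s=sin(1.4848/2)=0.676058; N=√[24·2·6·6]=41.569219
The bounds max(0,m−m')=0 and min(l+m,l−m')=2 give 3 terms
  k=0: (−1)^1·41.5692/(12)·0.7368^5·0.6761^1 = -0.508704
  k=1: (−1)^2·41.5692/(4)·0.7368^3·0.6761^3 = +1.284690
  k=2: (−1)^3·41.5692/(12)·0.7368^1·0.6761^5 = -0.360487
d^3_{1,0}(1.4848) = -0.508704 +1.284690 -0.360487 = +0.415500
|D^3_{1,0}|² = |d^3_{1,0}(β)|² = (+0.415500)² = 0.172640 (the z-rotation phases have unit modulus)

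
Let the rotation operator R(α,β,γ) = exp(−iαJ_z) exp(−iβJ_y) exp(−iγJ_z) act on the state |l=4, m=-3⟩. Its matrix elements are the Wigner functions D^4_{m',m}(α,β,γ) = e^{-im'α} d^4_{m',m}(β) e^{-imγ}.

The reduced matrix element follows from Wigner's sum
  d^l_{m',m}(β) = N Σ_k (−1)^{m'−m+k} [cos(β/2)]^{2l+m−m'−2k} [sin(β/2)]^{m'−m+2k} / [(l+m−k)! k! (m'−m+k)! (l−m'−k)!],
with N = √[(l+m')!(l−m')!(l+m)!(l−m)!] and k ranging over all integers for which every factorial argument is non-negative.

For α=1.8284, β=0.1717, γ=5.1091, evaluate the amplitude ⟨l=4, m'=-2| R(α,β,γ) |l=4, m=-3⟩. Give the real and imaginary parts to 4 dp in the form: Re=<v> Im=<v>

First d^4_{-2,-3}(β=0.1717), then the phase factors e^{-i(-2)α} and e^{-i(-3)γ}:
With c≡cos(β/2)=0.996317 and s≡sin(β/2)=0.085745, N=[2·720·1·5040]^{1/2}=2693.993318
k: max(0,(-3)−(-2))=0 … min(4+(-3),4−(-2))=1
  k=0: (−1)^1·2693.9933/(720)·0.9963^7·0.0857^1 = -0.312647
  k=1: (−1)^2·2693.9933/(240)·0.9963^5·0.0857^3 = +0.006947
d^4_{-2,-3}(0.1717) = -0.312647 +0.006947 = -0.305700
D = (-0.870191-0.492715i)·(-0.305700)·(-0.928418+0.371536i) = -0.302937-0.041006i

Re=-0.3029 Im=-0.0410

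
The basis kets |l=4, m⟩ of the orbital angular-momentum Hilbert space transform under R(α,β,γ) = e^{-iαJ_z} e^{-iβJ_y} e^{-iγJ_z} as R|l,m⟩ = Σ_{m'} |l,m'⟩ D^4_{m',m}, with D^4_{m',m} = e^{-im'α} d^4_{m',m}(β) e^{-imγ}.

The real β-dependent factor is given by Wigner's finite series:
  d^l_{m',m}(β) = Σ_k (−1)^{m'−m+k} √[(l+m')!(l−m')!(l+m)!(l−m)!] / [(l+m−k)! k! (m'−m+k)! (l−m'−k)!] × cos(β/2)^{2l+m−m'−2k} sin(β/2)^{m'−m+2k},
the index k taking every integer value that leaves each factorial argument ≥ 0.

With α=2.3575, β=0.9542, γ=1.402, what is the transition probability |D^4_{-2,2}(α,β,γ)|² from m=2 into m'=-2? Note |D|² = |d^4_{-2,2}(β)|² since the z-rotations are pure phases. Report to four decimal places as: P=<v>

P=0.1079

D^4_{-2,2}(2.3575,0.9542,1.402) = e^{-i·-2·2.3575}·d^4_{-2,2}(0.9542)·e^{-i·2·1.402}. Compute d first:
With c≡cos(β/2)=0.888330 and s≡sin(β/2)=0.459205, N=[2·720·720·2]^{1/2}=1440.000000
The bounds max(0,m−m')=4 and min(l+m,l−m')=6 give 3 terms
  k=4: (−1)^0·1440.0000/(96)·0.8883^4·0.4592^4 = +0.415351
  k=5: (−1)^1·1440.0000/(120)·0.8883^2·0.4592^6 = -0.088791
  k=6: (−1)^2·1440.0000/(1440)·0.8883^0·0.4592^8 = +0.001977
d^4_{-2,2}(0.9542) = +0.415351 -0.088791 +0.001977 = +0.328537
|D^4_{-2,2}|² = |d^4_{-2,2}(β)|² = (+0.328537)² = 0.107937 (the z-rotation phases have unit modulus)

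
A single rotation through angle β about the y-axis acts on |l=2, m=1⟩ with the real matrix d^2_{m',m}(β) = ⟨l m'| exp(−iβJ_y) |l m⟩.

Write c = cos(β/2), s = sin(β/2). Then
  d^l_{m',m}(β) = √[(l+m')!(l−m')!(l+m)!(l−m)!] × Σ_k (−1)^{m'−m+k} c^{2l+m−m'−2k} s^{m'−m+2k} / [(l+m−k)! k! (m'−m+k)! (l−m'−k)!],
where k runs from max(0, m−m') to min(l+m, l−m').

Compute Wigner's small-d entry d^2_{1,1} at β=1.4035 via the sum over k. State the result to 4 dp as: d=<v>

d=-0.3890

d^2_{1,1}(β=1.4035) via Wigner's sum:
With c≡cos(β/2)=0.763714 and s≡sin(β/2)=0.645555, N=[6·1·6·1]^{1/2}=6.000000
k∈{0,1} keeps every argument non-negative
  k=0: (−1)^0·6.0000/(6)·0.7637^4·0.6456^0 = +0.340190
  k=1: (−1)^1·6.0000/(2)·0.7637^2·0.6456^2 = -0.729204
d^2_{1,1}(1.4035) = +0.340190 -0.729204 = -0.389014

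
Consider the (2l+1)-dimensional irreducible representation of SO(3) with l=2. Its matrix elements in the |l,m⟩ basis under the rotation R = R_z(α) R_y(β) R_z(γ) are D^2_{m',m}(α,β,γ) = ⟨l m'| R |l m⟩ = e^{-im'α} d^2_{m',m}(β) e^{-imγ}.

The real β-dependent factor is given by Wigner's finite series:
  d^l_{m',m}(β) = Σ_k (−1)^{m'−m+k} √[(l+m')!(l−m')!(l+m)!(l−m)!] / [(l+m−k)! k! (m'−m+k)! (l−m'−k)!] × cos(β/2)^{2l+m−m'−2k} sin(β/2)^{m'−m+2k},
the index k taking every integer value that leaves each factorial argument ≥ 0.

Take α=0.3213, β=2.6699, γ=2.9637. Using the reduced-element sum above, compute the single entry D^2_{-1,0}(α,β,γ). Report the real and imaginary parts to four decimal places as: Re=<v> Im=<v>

Re=-0.4704 Im=-0.1566

First d^2_{-1,0}(β=2.6699), then the phase factors e^{-i(-1)α} and e^{-i(0)γ}:
Half-angle: c=0.233666, s=0.972317. N=√(1·6·2·2)=4.898979
Admissible k: 1..2 (factorial args all ≥0)
  k=1: (−1)^0·4.8990/(2)·0.2337^3·0.9723^1 = +0.030386
  k=2: (−1)^1·4.8990/(2)·0.2337^1·0.9723^3 = -0.526132
d^2_{-1,0}(2.6699) = +0.030386 -0.526132 = -0.495746
Attach z-rotation phases: D = e^{-i(-1)(0.3213)}·(-0.495746)·e^{-i(0)(2.9637)} = -0.470377-0.156557i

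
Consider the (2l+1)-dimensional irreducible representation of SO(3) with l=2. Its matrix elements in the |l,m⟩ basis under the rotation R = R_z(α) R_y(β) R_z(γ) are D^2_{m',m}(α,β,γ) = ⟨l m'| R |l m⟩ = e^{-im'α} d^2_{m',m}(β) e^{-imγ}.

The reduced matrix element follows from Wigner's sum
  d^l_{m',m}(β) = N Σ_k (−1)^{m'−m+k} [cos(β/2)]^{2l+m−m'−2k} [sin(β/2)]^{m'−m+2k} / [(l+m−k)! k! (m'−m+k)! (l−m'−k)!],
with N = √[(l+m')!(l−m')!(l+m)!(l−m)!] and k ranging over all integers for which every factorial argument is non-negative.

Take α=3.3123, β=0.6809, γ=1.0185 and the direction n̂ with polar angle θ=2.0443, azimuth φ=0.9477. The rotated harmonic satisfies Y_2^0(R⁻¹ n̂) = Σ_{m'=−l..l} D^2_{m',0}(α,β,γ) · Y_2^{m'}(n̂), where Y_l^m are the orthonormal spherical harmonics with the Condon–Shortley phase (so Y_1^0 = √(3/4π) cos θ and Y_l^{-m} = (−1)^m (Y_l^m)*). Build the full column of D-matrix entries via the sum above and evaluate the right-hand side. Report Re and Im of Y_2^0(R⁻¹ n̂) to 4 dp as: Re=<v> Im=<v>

Need the full column D^2_{m',0} for m'=−2..2 at α=3.3123, β=0.6809, γ=1.0185.
cos(β/2)=0.942605, sin(β/2)=0.333911
d^2_{-2,0}: single k=2 term ⇒ +0.242659;  D = +0.228653+0.081247i
d^2_{-1,0}: k∈[1..2] ⇒ +0.685007 -0.085960 = +0.599047;  D = -0.590340-0.101766i
d^2_{0,0}: k∈[0..2] ⇒ +0.789438 -0.396261 +0.012432 = +0.405609;  D = +0.405609+0.000000i
d^2_{1,0}: k∈[0..1] ⇒ -0.685007 +0.085960 = -0.599047;  D = +0.590340-0.101766i
d^2_{2,0}: single k=0 term ⇒ +0.242659;  D = +0.228653-0.081247i
Y_2^{m'}(θ=2.0443,φ=0.9477) and Σ D·Y over m':
  (+0.2287+0.0812i)·(-0.0976-0.2900i)  (-0.5903-0.1018i)·(-0.1830+0.2546i)  (+0.4056+0.0000i)·(-0.1186+0.0000i)  (+0.5903-0.1018i)·(+0.1830+0.2546i)  (+0.2287-0.0812i)·(-0.0976+0.2900i)
Y_2^0(R⁻¹ n̂) = +0.222212-0.000000i

Re=0.2222 Im=0.0000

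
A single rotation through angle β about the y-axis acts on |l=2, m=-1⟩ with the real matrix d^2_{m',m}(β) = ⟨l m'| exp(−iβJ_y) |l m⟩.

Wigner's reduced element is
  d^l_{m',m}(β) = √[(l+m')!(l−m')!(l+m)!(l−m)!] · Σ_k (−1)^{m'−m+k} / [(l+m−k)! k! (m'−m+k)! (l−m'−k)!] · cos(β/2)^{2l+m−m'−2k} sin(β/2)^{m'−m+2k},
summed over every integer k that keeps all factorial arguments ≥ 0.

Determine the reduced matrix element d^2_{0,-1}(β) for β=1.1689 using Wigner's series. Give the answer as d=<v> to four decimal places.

d=-0.4409

d^2_{0,-1}(β=1.1689) via Wigner's sum:
Half-angle: c=0.834016, s=0.551741. N=√(2·2·1·6)=4.898979
k∈{0,1} keeps every argument non-negative
  k=0: (−1)^1·4.8990/(2)·0.8340^3·0.5517^1 = -0.784031
  k=1: (−1)^2·4.8990/(2)·0.8340^1·0.5517^3 = +0.343127
d^2_{0,-1}(1.1689) = -0.784031 +0.343127 = -0.440904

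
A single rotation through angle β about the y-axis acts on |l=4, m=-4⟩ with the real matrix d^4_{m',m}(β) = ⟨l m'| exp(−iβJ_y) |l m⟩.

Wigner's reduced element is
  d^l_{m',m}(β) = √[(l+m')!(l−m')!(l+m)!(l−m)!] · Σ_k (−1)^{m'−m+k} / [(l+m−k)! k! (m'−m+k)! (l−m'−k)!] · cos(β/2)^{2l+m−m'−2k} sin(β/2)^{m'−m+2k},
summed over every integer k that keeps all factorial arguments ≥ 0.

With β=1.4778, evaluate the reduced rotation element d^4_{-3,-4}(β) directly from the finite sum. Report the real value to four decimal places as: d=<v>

d=-0.2297

d^4_{-3,-4}(β=1.4778) via Wigner's sum:
c=cos(1.4778/2)=0.739210, s=sin(1.4778/2)=0.673475; N=√[1·5040·1·40320]=14255.272709
k∈{0} keeps every argument non-negative
  k=0: (−1)^1·14255.2727/(5040)·0.7392^7·0.6735^1 = -0.229742
d^4_{-3,-4}(1.4778) = -0.229742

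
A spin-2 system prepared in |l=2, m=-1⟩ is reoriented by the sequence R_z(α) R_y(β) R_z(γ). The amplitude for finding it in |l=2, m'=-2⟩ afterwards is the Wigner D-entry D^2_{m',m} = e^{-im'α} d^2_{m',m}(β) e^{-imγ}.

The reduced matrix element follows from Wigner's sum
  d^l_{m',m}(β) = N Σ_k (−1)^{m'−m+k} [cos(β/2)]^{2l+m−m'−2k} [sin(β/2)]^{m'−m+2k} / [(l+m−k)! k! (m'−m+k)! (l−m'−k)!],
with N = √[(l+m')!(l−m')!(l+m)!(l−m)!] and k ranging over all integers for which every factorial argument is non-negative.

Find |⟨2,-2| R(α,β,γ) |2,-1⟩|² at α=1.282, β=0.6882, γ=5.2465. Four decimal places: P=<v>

D^2_{-2,-1}(1.282,0.6882,5.2465) = e^{-i·-2·1.282}·d^2_{-2,-1}(0.6882)·e^{-i·-1·5.2465}. Compute d first:
With c≡cos(β/2)=0.941379 and s≡sin(β/2)=0.337350, N=[1·24·1·6]^{1/2}=12.000000
The bounds max(0,m−m')=1 and min(l+m,l−m')=1 give 1 term
  k=1: (−1)^0·12.0000/(6)·0.9414^3·0.3373^1 = +0.562865
d^2_{-2,-1}(0.6882) = +0.562865
|D^2_{-2,-1}|² = |d^2_{-2,-1}(β)|² = (+0.562865)² = 0.316817 (the z-rotation phases have unit modulus)

P=0.3168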